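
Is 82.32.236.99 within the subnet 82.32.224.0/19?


Subnet network: 82.32.224.0
Test IP AND mask: 82.32.224.0
Yes, 82.32.236.99 is in 82.32.224.0/19


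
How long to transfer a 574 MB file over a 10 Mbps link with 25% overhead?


Effective throughput = 10 * (1 - 25/100) = 7.5 Mbps
File size in Mb = 574 * 8 = 4592 Mb
Time = 4592 / 7.5
Time = 612.2667 seconds


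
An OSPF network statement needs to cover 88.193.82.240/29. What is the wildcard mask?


Subnet mask: 255.255.255.248
Wildcard = 255.255.255.255 - subnet mask
255 - 255 = 0
255 - 255 = 0
255 - 255 = 0
255 - 248 = 7
Wildcard: 0.0.0.7


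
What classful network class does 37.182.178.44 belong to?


First octet: 37
Binary: 00100101
0xxxxxxx -> Class A (1-126)
Class A, default mask 255.0.0.0 (/8)


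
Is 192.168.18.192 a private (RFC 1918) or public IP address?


RFC 1918 private ranges:
  10.0.0.0/8 (10.0.0.0 - 10.255.255.255)
  172.16.0.0/12 (172.16.0.0 - 172.31.255.255)
  192.168.0.0/16 (192.168.0.0 - 192.168.255.255)
Private (in 192.168.0.0/16)


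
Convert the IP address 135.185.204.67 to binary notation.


135 = 10000111
185 = 10111001
204 = 11001100
67 = 01000011
Binary: 10000111.10111001.11001100.01000011


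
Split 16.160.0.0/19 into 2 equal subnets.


New prefix = 19 + 1 = 20
Each subnet has 4096 addresses
  16.160.0.0/20
  16.160.16.0/20
Subnets: 16.160.0.0/20, 16.160.16.0/20


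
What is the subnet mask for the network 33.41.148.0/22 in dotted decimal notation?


/22 means 22 network bits, 10 host bits
Binary: 11111111111111111111110000000000
Mask: 255.255.252.0


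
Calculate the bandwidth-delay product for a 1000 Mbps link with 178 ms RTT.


BDP = bandwidth * RTT
= 1000 Mbps * 178 ms
= 1000 * 1e6 * 178 / 1000 bits
= 178000000 bits
= 22250000 bytes
= 21728.5156 KB
BDP = 178000000 bits (22250000 bytes)


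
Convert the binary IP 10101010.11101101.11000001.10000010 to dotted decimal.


10101010 = 170
11101101 = 237
11000001 = 193
10000010 = 130
IP: 170.237.193.130


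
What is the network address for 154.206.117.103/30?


IP:   10011010.11001110.01110101.01100111
Mask: 11111111.11111111.11111111.11111100
AND operation:
Net:  10011010.11001110.01110101.01100100
Network: 154.206.117.100/30


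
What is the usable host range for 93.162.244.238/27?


Network: 93.162.244.224
Broadcast: 93.162.244.255
First usable = network + 1
Last usable = broadcast - 1
Range: 93.162.244.225 to 93.162.244.254


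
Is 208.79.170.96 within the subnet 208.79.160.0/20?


Subnet network: 208.79.160.0
Test IP AND mask: 208.79.160.0
Yes, 208.79.170.96 is in 208.79.160.0/20


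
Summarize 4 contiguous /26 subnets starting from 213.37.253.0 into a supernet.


Original prefix: /26
Number of subnets: 4 = 2^2
New prefix = 26 - 2 = 24
Supernet: 213.37.253.0/24


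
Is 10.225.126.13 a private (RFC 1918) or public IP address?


RFC 1918 private ranges:
  10.0.0.0/8 (10.0.0.0 - 10.255.255.255)
  172.16.0.0/12 (172.16.0.0 - 172.31.255.255)
  192.168.0.0/16 (192.168.0.0 - 192.168.255.255)
Private (in 10.0.0.0/8)


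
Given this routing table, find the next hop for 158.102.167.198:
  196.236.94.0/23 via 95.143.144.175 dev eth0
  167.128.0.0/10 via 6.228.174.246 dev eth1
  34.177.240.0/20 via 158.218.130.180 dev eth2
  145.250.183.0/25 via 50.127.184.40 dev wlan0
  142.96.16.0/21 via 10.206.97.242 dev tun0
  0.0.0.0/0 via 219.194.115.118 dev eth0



Longest prefix match for 158.102.167.198:
  /23 196.236.94.0: no
  /10 167.128.0.0: no
  /20 34.177.240.0: no
  /25 145.250.183.0: no
  /21 142.96.16.0: no
  /0 0.0.0.0: MATCH
Selected: next-hop 219.194.115.118 via eth0 (matched /0)


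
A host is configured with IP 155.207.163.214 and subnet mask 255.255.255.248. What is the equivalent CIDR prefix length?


Binary: 11111111.11111111.11111111.11111000
Count leading 1s
Prefix: /29


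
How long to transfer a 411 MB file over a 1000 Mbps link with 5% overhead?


Effective throughput = 1000 * (1 - 5/100) = 950 Mbps
File size in Mb = 411 * 8 = 3288 Mb
Time = 3288 / 950
Time = 3.4611 seconds


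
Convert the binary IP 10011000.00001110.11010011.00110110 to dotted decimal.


10011000 = 152
00001110 = 14
11010011 = 211
00110110 = 54
IP: 152.14.211.54


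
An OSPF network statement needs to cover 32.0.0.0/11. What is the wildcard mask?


Subnet mask: 255.224.0.0
Wildcard = 255.255.255.255 - subnet mask
255 - 255 = 0
255 - 224 = 31
255 - 0 = 255
255 - 0 = 255
Wildcard: 0.31.255.255


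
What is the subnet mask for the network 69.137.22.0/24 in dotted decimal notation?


/24 means 24 network bits, 8 host bits
Binary: 11111111111111111111111100000000
Mask: 255.255.255.0


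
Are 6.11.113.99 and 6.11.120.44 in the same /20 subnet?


Mask: 255.255.240.0
6.11.113.99 AND mask = 6.11.112.0
6.11.120.44 AND mask = 6.11.112.0
Yes, same subnet (6.11.112.0)


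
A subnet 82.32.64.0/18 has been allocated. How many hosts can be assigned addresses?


Host bits = 32 - 18 = 14
Total addresses = 2^14 = 16384
Usable = total - 2 (network and broadcast)
Usable hosts: 16382


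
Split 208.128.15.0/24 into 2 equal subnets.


New prefix = 24 + 1 = 25
Each subnet has 128 addresses
  208.128.15.0/25
  208.128.15.128/25
Subnets: 208.128.15.0/25, 208.128.15.128/25


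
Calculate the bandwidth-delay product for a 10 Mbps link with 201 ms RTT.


BDP = bandwidth * RTT
= 10 Mbps * 201 ms
= 10 * 1e6 * 201 / 1000 bits
= 2010000 bits
= 251250 bytes
= 245.3613 KB
BDP = 2010000 bits (251250 bytes)


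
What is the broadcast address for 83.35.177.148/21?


Network: 83.35.176.0/21
Host bits = 11
Set all host bits to 1:
Broadcast: 83.35.183.255


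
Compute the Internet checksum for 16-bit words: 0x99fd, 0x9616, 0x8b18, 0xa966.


Sum all words (with carry folding):
+ 0x99fd = 0x99fd
+ 0x9616 = 0x3014
+ 0x8b18 = 0xbb2c
+ 0xa966 = 0x6493
One's complement: ~0x6493
Checksum = 0x9b6c


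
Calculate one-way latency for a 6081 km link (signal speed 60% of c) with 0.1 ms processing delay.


Speed = 0.6 * 3e5 km/s = 180000 km/s
Propagation delay = 6081 / 180000 = 0.0338 s = 33.7833 ms
Processing delay = 0.1 ms
Total one-way latency = 33.8833 ms


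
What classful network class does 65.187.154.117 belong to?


First octet: 65
Binary: 01000001
0xxxxxxx -> Class A (1-126)
Class A, default mask 255.0.0.0 (/8)


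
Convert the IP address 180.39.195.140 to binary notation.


180 = 10110100
39 = 00100111
195 = 11000011
140 = 10001100
Binary: 10110100.00100111.11000011.10001100


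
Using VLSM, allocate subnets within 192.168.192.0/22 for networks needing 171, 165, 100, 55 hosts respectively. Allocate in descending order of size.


171 hosts -> /24 (254 usable): 192.168.192.0/24
165 hosts -> /24 (254 usable): 192.168.193.0/24
100 hosts -> /25 (126 usable): 192.168.194.0/25
55 hosts -> /26 (62 usable): 192.168.194.128/26
Allocation: 192.168.192.0/24 (171 hosts, 254 usable); 192.168.193.0/24 (165 hosts, 254 usable); 192.168.194.0/25 (100 hosts, 126 usable); 192.168.194.128/26 (55 hosts, 62 usable)


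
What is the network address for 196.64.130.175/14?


IP:   11000100.01000000.10000010.10101111
Mask: 11111111.11111100.00000000.00000000
AND operation:
Net:  11000100.01000000.00000000.00000000
Network: 196.64.0.0/14


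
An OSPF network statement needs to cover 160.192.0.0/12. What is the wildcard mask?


Subnet mask: 255.240.0.0
Wildcard = 255.255.255.255 - subnet mask
255 - 255 = 0
255 - 240 = 15
255 - 0 = 255
255 - 0 = 255
Wildcard: 0.15.255.255


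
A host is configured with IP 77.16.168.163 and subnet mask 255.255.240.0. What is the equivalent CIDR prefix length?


Binary: 11111111.11111111.11110000.00000000
Count leading 1s
Prefix: /20


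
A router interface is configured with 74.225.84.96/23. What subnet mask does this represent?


/23 means 23 network bits, 9 host bits
Binary: 11111111111111111111111000000000
Mask: 255.255.254.0


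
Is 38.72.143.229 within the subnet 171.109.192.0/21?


Subnet network: 171.109.192.0
Test IP AND mask: 38.72.136.0
No, 38.72.143.229 is not in 171.109.192.0/21


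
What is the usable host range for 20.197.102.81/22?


Network: 20.197.100.0
Broadcast: 20.197.103.255
First usable = network + 1
Last usable = broadcast - 1
Range: 20.197.100.1 to 20.197.103.254


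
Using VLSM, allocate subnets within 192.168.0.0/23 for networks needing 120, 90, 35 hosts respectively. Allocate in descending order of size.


120 hosts -> /25 (126 usable): 192.168.0.0/25
90 hosts -> /25 (126 usable): 192.168.0.128/25
35 hosts -> /26 (62 usable): 192.168.1.0/26
Allocation: 192.168.0.0/25 (120 hosts, 126 usable); 192.168.0.128/25 (90 hosts, 126 usable); 192.168.1.0/26 (35 hosts, 62 usable)


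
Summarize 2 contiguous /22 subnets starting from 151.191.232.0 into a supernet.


Original prefix: /22
Number of subnets: 2 = 2^1
New prefix = 22 - 1 = 21
Supernet: 151.191.232.0/21


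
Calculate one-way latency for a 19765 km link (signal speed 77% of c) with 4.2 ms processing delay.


Speed = 0.77 * 3e5 km/s = 231000 km/s
Propagation delay = 19765 / 231000 = 0.0856 s = 85.5628 ms
Processing delay = 4.2 ms
Total one-way latency = 89.7628 ms


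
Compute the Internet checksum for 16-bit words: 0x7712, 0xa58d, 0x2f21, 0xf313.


Sum all words (with carry folding):
+ 0x7712 = 0x7712
+ 0xa58d = 0x1ca0
+ 0x2f21 = 0x4bc1
+ 0xf313 = 0x3ed5
One's complement: ~0x3ed5
Checksum = 0xc12a


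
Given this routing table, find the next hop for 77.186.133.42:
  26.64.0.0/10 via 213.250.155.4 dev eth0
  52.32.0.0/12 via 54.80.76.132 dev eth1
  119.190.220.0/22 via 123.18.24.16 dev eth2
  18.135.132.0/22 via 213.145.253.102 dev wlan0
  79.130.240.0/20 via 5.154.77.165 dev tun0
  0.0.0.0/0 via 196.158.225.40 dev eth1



Longest prefix match for 77.186.133.42:
  /10 26.64.0.0: no
  /12 52.32.0.0: no
  /22 119.190.220.0: no
  /22 18.135.132.0: no
  /20 79.130.240.0: no
  /0 0.0.0.0: MATCH
Selected: next-hop 196.158.225.40 via eth1 (matched /0)


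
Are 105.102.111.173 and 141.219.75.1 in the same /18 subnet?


Mask: 255.255.192.0
105.102.111.173 AND mask = 105.102.64.0
141.219.75.1 AND mask = 141.219.64.0
No, different subnets (105.102.64.0 vs 141.219.64.0)


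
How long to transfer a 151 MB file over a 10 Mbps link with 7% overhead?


Effective throughput = 10 * (1 - 7/100) = 9.3 Mbps
File size in Mb = 151 * 8 = 1208 Mb
Time = 1208 / 9.3
Time = 129.8925 seconds


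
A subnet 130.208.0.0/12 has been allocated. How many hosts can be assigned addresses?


Host bits = 32 - 12 = 20
Total addresses = 2^20 = 1048576
Usable = total - 2 (network and broadcast)
Usable hosts: 1048574


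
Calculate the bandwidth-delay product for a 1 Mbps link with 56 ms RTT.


BDP = bandwidth * RTT
= 1 Mbps * 56 ms
= 1 * 1e6 * 56 / 1000 bits
= 56000 bits
= 7000 bytes
= 6.8359 KB
BDP = 56000 bits (7000 bytes)


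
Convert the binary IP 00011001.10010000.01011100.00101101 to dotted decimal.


00011001 = 25
10010000 = 144
01011100 = 92
00101101 = 45
IP: 25.144.92.45


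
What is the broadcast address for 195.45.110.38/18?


Network: 195.45.64.0/18
Host bits = 14
Set all host bits to 1:
Broadcast: 195.45.127.255


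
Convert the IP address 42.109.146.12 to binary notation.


42 = 00101010
109 = 01101101
146 = 10010010
12 = 00001100
Binary: 00101010.01101101.10010010.00001100


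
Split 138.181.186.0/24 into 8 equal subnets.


New prefix = 24 + 3 = 27
Each subnet has 32 addresses
  138.181.186.0/27
  138.181.186.32/27
  138.181.186.64/27
  138.181.186.96/27
  138.181.186.128/27
  138.181.186.160/27
  138.181.186.192/27
  138.181.186.224/27
Subnets: 138.181.186.0/27, 138.181.186.32/27, 138.181.186.64/27, 138.181.186.96/27, 138.181.186.128/27, 138.181.186.160/27, 138.181.186.192/27, 138.181.186.224/27


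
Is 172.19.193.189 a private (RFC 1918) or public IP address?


RFC 1918 private ranges:
  10.0.0.0/8 (10.0.0.0 - 10.255.255.255)
  172.16.0.0/12 (172.16.0.0 - 172.31.255.255)
  192.168.0.0/16 (192.168.0.0 - 192.168.255.255)
Private (in 172.16.0.0/12)


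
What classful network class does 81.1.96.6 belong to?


First octet: 81
Binary: 01010001
0xxxxxxx -> Class A (1-126)
Class A, default mask 255.0.0.0 (/8)


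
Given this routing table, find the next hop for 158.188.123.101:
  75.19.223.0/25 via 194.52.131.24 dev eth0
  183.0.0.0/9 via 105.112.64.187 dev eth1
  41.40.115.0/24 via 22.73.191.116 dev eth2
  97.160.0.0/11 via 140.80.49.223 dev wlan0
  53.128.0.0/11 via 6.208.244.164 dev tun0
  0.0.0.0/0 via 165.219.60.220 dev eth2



Longest prefix match for 158.188.123.101:
  /25 75.19.223.0: no
  /9 183.0.0.0: no
  /24 41.40.115.0: no
  /11 97.160.0.0: no
  /11 53.128.0.0: no
  /0 0.0.0.0: MATCH
Selected: next-hop 165.219.60.220 via eth2 (matched /0)


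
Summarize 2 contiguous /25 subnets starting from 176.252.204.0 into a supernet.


Original prefix: /25
Number of subnets: 2 = 2^1
New prefix = 25 - 1 = 24
Supernet: 176.252.204.0/24


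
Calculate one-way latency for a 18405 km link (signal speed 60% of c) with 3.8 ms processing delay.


Speed = 0.6 * 3e5 km/s = 180000 km/s
Propagation delay = 18405 / 180000 = 0.1022 s = 102.25 ms
Processing delay = 3.8 ms
Total one-way latency = 106.05 ms


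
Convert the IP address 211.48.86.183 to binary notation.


211 = 11010011
48 = 00110000
86 = 01010110
183 = 10110111
Binary: 11010011.00110000.01010110.10110111


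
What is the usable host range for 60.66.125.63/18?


Network: 60.66.64.0
Broadcast: 60.66.127.255
First usable = network + 1
Last usable = broadcast - 1
Range: 60.66.64.1 to 60.66.127.254


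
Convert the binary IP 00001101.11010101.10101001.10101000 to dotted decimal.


00001101 = 13
11010101 = 213
10101001 = 169
10101000 = 168
IP: 13.213.169.168


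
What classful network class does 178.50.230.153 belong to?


First octet: 178
Binary: 10110010
10xxxxxx -> Class B (128-191)
Class B, default mask 255.255.0.0 (/16)


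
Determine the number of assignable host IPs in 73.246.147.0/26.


Host bits = 32 - 26 = 6
Total addresses = 2^6 = 64
Usable = total - 2 (network and broadcast)
Usable hosts: 62


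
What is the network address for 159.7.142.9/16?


IP:   10011111.00000111.10001110.00001001
Mask: 11111111.11111111.00000000.00000000
AND operation:
Net:  10011111.00000111.00000000.00000000
Network: 159.7.0.0/16


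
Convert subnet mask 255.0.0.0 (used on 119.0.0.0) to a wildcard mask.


Subnet mask: 255.0.0.0
Wildcard = 255.255.255.255 - subnet mask
255 - 255 = 0
255 - 0 = 255
255 - 0 = 255
255 - 0 = 255
Wildcard: 0.255.255.255


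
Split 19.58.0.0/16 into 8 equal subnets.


New prefix = 16 + 3 = 19
Each subnet has 8192 addresses
  19.58.0.0/19
  19.58.32.0/19
  19.58.64.0/19
  19.58.96.0/19
  19.58.128.0/19
  19.58.160.0/19
  19.58.192.0/19
  19.58.224.0/19
Subnets: 19.58.0.0/19, 19.58.32.0/19, 19.58.64.0/19, 19.58.96.0/19, 19.58.128.0/19, 19.58.160.0/19, 19.58.192.0/19, 19.58.224.0/19


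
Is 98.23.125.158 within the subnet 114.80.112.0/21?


Subnet network: 114.80.112.0
Test IP AND mask: 98.23.120.0
No, 98.23.125.158 is not in 114.80.112.0/21


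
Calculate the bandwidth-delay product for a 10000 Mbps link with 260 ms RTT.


BDP = bandwidth * RTT
= 10000 Mbps * 260 ms
= 10000 * 1e6 * 260 / 1000 bits
= 2600000000 bits
= 325000000 bytes
= 317382.8125 KB
BDP = 2600000000 bits (325000000 bytes)


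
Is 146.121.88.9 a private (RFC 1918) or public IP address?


RFC 1918 private ranges:
  10.0.0.0/8 (10.0.0.0 - 10.255.255.255)
  172.16.0.0/12 (172.16.0.0 - 172.31.255.255)
  192.168.0.0/16 (192.168.0.0 - 192.168.255.255)
Public (not in any RFC 1918 range)


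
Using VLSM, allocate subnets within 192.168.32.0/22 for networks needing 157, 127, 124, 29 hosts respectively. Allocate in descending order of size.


157 hosts -> /24 (254 usable): 192.168.32.0/24
127 hosts -> /24 (254 usable): 192.168.33.0/24
124 hosts -> /25 (126 usable): 192.168.34.0/25
29 hosts -> /27 (30 usable): 192.168.34.128/27
Allocation: 192.168.32.0/24 (157 hosts, 254 usable); 192.168.33.0/24 (127 hosts, 254 usable); 192.168.34.0/25 (124 hosts, 126 usable); 192.168.34.128/27 (29 hosts, 30 usable)


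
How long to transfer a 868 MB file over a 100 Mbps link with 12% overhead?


Effective throughput = 100 * (1 - 12/100) = 88 Mbps
File size in Mb = 868 * 8 = 6944 Mb
Time = 6944 / 88
Time = 78.9091 seconds


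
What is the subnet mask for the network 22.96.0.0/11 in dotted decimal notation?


/11 means 11 network bits, 21 host bits
Binary: 11111111111000000000000000000000
Mask: 255.224.0.0


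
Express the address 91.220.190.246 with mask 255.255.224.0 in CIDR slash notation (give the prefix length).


Binary: 11111111.11111111.11100000.00000000
Count leading 1s
Prefix: /19


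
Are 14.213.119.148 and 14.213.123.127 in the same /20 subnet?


Mask: 255.255.240.0
14.213.119.148 AND mask = 14.213.112.0
14.213.123.127 AND mask = 14.213.112.0
Yes, same subnet (14.213.112.0)


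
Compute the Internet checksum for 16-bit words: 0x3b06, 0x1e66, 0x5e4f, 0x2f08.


Sum all words (with carry folding):
+ 0x3b06 = 0x3b06
+ 0x1e66 = 0x596c
+ 0x5e4f = 0xb7bb
+ 0x2f08 = 0xe6c3
One's complement: ~0xe6c3
Checksum = 0x193c


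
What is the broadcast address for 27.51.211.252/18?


Network: 27.51.192.0/18
Host bits = 14
Set all host bits to 1:
Broadcast: 27.51.255.255


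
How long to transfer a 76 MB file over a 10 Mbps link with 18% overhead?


Effective throughput = 10 * (1 - 18/100) = 8.2 Mbps
File size in Mb = 76 * 8 = 608 Mb
Time = 608 / 8.2
Time = 74.1463 seconds


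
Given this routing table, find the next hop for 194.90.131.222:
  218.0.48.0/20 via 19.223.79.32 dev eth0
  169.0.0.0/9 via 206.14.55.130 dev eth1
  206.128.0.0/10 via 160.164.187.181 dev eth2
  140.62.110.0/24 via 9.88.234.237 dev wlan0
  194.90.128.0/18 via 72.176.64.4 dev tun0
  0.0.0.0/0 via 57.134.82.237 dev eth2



Longest prefix match for 194.90.131.222:
  /20 218.0.48.0: no
  /9 169.0.0.0: no
  /10 206.128.0.0: no
  /24 140.62.110.0: no
  /18 194.90.128.0: MATCH
  /0 0.0.0.0: MATCH
Selected: next-hop 72.176.64.4 via tun0 (matched /18)


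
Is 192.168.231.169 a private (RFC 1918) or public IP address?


RFC 1918 private ranges:
  10.0.0.0/8 (10.0.0.0 - 10.255.255.255)
  172.16.0.0/12 (172.16.0.0 - 172.31.255.255)
  192.168.0.0/16 (192.168.0.0 - 192.168.255.255)
Private (in 192.168.0.0/16)


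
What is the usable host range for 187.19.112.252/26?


Network: 187.19.112.192
Broadcast: 187.19.112.255
First usable = network + 1
Last usable = broadcast - 1
Range: 187.19.112.193 to 187.19.112.254


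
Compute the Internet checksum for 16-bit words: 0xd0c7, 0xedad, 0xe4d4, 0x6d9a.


Sum all words (with carry folding):
+ 0xd0c7 = 0xd0c7
+ 0xedad = 0xbe75
+ 0xe4d4 = 0xa34a
+ 0x6d9a = 0x10e5
One's complement: ~0x10e5
Checksum = 0xef1a


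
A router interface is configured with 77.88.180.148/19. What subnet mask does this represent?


/19 means 19 network bits, 13 host bits
Binary: 11111111111111111110000000000000
Mask: 255.255.224.0


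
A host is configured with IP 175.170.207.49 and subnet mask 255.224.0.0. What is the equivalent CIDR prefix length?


Binary: 11111111.11100000.00000000.00000000
Count leading 1s
Prefix: /11


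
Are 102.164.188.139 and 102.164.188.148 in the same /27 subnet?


Mask: 255.255.255.224
102.164.188.139 AND mask = 102.164.188.128
102.164.188.148 AND mask = 102.164.188.128
Yes, same subnet (102.164.188.128)


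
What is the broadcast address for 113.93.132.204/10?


Network: 113.64.0.0/10
Host bits = 22
Set all host bits to 1:
Broadcast: 113.127.255.255


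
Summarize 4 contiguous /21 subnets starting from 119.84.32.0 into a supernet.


Original prefix: /21
Number of subnets: 4 = 2^2
New prefix = 21 - 2 = 19
Supernet: 119.84.32.0/19


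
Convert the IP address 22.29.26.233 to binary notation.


22 = 00010110
29 = 00011101
26 = 00011010
233 = 11101001
Binary: 00010110.00011101.00011010.11101001


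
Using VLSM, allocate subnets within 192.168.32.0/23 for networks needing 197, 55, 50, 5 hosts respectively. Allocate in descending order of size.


197 hosts -> /24 (254 usable): 192.168.32.0/24
55 hosts -> /26 (62 usable): 192.168.33.0/26
50 hosts -> /26 (62 usable): 192.168.33.64/26
5 hosts -> /29 (6 usable): 192.168.33.128/29
Allocation: 192.168.32.0/24 (197 hosts, 254 usable); 192.168.33.0/26 (55 hosts, 62 usable); 192.168.33.64/26 (50 hosts, 62 usable); 192.168.33.128/29 (5 hosts, 6 usable)


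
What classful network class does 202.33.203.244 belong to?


First octet: 202
Binary: 11001010
110xxxxx -> Class C (192-223)
Class C, default mask 255.255.255.0 (/24)


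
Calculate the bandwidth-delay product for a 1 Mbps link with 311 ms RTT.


BDP = bandwidth * RTT
= 1 Mbps * 311 ms
= 1 * 1e6 * 311 / 1000 bits
= 311000 bits
= 38875 bytes
= 37.9639 KB
BDP = 311000 bits (38875 bytes)


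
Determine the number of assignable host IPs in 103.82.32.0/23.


Host bits = 32 - 23 = 9
Total addresses = 2^9 = 512
Usable = total - 2 (network and broadcast)
Usable hosts: 510


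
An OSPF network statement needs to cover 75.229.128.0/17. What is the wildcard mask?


Subnet mask: 255.255.128.0
Wildcard = 255.255.255.255 - subnet mask
255 - 255 = 0
255 - 255 = 0
255 - 128 = 127
255 - 0 = 255
Wildcard: 0.0.127.255


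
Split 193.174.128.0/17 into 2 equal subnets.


New prefix = 17 + 1 = 18
Each subnet has 16384 addresses
  193.174.128.0/18
  193.174.192.0/18
Subnets: 193.174.128.0/18, 193.174.192.0/18


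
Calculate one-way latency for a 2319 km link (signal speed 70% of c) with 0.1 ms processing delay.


Speed = 0.7 * 3e5 km/s = 210000 km/s
Propagation delay = 2319 / 210000 = 0.011 s = 11.0429 ms
Processing delay = 0.1 ms
Total one-way latency = 11.1429 ms


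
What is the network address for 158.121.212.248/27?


IP:   10011110.01111001.11010100.11111000
Mask: 11111111.11111111.11111111.11100000
AND operation:
Net:  10011110.01111001.11010100.11100000
Network: 158.121.212.224/27


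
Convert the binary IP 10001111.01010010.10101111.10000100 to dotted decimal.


10001111 = 143
01010010 = 82
10101111 = 175
10000100 = 132
IP: 143.82.175.132


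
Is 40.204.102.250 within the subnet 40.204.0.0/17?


Subnet network: 40.204.0.0
Test IP AND mask: 40.204.0.0
Yes, 40.204.102.250 is in 40.204.0.0/17


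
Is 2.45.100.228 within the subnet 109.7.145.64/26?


Subnet network: 109.7.145.64
Test IP AND mask: 2.45.100.192
No, 2.45.100.228 is not in 109.7.145.64/26


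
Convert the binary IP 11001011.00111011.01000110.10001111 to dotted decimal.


11001011 = 203
00111011 = 59
01000110 = 70
10001111 = 143
IP: 203.59.70.143


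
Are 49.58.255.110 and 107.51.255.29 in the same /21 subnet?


Mask: 255.255.248.0
49.58.255.110 AND mask = 49.58.248.0
107.51.255.29 AND mask = 107.51.248.0
No, different subnets (49.58.248.0 vs 107.51.248.0)


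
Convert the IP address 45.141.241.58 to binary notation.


45 = 00101101
141 = 10001101
241 = 11110001
58 = 00111010
Binary: 00101101.10001101.11110001.00111010


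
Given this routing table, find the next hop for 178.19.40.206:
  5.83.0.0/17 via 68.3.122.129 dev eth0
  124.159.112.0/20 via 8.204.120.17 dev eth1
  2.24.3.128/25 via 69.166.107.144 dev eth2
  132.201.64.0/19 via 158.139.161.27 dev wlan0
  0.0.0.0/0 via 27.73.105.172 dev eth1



Longest prefix match for 178.19.40.206:
  /17 5.83.0.0: no
  /20 124.159.112.0: no
  /25 2.24.3.128: no
  /19 132.201.64.0: no
  /0 0.0.0.0: MATCH
Selected: next-hop 27.73.105.172 via eth1 (matched /0)


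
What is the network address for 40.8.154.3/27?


IP:   00101000.00001000.10011010.00000011
Mask: 11111111.11111111.11111111.11100000
AND operation:
Net:  00101000.00001000.10011010.00000000
Network: 40.8.154.0/27


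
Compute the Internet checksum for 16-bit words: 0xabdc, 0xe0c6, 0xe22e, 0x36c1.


Sum all words (with carry folding):
+ 0xabdc = 0xabdc
+ 0xe0c6 = 0x8ca3
+ 0xe22e = 0x6ed2
+ 0x36c1 = 0xa593
One's complement: ~0xa593
Checksum = 0x5a6c


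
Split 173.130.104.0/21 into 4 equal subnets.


New prefix = 21 + 2 = 23
Each subnet has 512 addresses
  173.130.104.0/23
  173.130.106.0/23
  173.130.108.0/23
  173.130.110.0/23
Subnets: 173.130.104.0/23, 173.130.106.0/23, 173.130.108.0/23, 173.130.110.0/23


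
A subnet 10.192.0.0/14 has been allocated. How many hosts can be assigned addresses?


Host bits = 32 - 14 = 18
Total addresses = 2^18 = 262144
Usable = total - 2 (network and broadcast)
Usable hosts: 262142


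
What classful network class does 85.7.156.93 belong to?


First octet: 85
Binary: 01010101
0xxxxxxx -> Class A (1-126)
Class A, default mask 255.0.0.0 (/8)


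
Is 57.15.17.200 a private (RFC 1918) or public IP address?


RFC 1918 private ranges:
  10.0.0.0/8 (10.0.0.0 - 10.255.255.255)
  172.16.0.0/12 (172.16.0.0 - 172.31.255.255)
  192.168.0.0/16 (192.168.0.0 - 192.168.255.255)
Public (not in any RFC 1918 range)


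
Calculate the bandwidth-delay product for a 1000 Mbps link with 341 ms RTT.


BDP = bandwidth * RTT
= 1000 Mbps * 341 ms
= 1000 * 1e6 * 341 / 1000 bits
= 341000000 bits
= 42625000 bytes
= 41625.9766 KB
BDP = 341000000 bits (42625000 bytes)


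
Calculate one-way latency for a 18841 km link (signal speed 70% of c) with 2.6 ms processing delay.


Speed = 0.7 * 3e5 km/s = 210000 km/s
Propagation delay = 18841 / 210000 = 0.0897 s = 89.719 ms
Processing delay = 2.6 ms
Total one-way latency = 92.319 ms


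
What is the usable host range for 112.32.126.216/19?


Network: 112.32.96.0
Broadcast: 112.32.127.255
First usable = network + 1
Last usable = broadcast - 1
Range: 112.32.96.1 to 112.32.127.254


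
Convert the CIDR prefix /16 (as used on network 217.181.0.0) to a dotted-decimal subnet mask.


/16 means 16 network bits, 16 host bits
Binary: 11111111111111110000000000000000
Mask: 255.255.0.0


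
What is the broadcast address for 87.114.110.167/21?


Network: 87.114.104.0/21
Host bits = 11
Set all host bits to 1:
Broadcast: 87.114.111.255


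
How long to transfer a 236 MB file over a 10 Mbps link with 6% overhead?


Effective throughput = 10 * (1 - 6/100) = 9.4 Mbps
File size in Mb = 236 * 8 = 1888 Mb
Time = 1888 / 9.4
Time = 200.8511 seconds


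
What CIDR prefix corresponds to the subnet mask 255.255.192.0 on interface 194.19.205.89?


Binary: 11111111.11111111.11000000.00000000
Count leading 1s
Prefix: /18


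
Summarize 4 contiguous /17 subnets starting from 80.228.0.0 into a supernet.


Original prefix: /17
Number of subnets: 4 = 2^2
New prefix = 17 - 2 = 15
Supernet: 80.228.0.0/15


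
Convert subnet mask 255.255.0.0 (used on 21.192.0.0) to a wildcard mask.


Subnet mask: 255.255.0.0
Wildcard = 255.255.255.255 - subnet mask
255 - 255 = 0
255 - 255 = 0
255 - 0 = 255
255 - 0 = 255
Wildcard: 0.0.255.255


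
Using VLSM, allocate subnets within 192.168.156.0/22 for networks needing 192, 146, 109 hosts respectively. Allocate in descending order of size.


192 hosts -> /24 (254 usable): 192.168.156.0/24
146 hosts -> /24 (254 usable): 192.168.157.0/24
109 hosts -> /25 (126 usable): 192.168.158.0/25
Allocation: 192.168.156.0/24 (192 hosts, 254 usable); 192.168.157.0/24 (146 hosts, 254 usable); 192.168.158.0/25 (109 hosts, 126 usable)


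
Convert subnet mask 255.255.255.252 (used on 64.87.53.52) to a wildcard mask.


Subnet mask: 255.255.255.252
Wildcard = 255.255.255.255 - subnet mask
255 - 255 = 0
255 - 255 = 0
255 - 255 = 0
255 - 252 = 3
Wildcard: 0.0.0.3


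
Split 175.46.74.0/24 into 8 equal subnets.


New prefix = 24 + 3 = 27
Each subnet has 32 addresses
  175.46.74.0/27
  175.46.74.32/27
  175.46.74.64/27
  175.46.74.96/27
  175.46.74.128/27
  175.46.74.160/27
  175.46.74.192/27
  175.46.74.224/27
Subnets: 175.46.74.0/27, 175.46.74.32/27, 175.46.74.64/27, 175.46.74.96/27, 175.46.74.128/27, 175.46.74.160/27, 175.46.74.192/27, 175.46.74.224/27


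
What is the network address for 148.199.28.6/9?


IP:   10010100.11000111.00011100.00000110
Mask: 11111111.10000000.00000000.00000000
AND operation:
Net:  10010100.10000000.00000000.00000000
Network: 148.128.0.0/9


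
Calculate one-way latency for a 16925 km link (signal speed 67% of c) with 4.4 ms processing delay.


Speed = 0.67 * 3e5 km/s = 201000 km/s
Propagation delay = 16925 / 201000 = 0.0842 s = 84.204 ms
Processing delay = 4.4 ms
Total one-way latency = 88.604 ms


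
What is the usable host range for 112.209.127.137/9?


Network: 112.128.0.0
Broadcast: 112.255.255.255
First usable = network + 1
Last usable = broadcast - 1
Range: 112.128.0.1 to 112.255.255.254


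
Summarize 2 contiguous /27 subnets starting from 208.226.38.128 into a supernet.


Original prefix: /27
Number of subnets: 2 = 2^1
New prefix = 27 - 1 = 26
Supernet: 208.226.38.128/26


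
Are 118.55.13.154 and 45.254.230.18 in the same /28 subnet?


Mask: 255.255.255.240
118.55.13.154 AND mask = 118.55.13.144
45.254.230.18 AND mask = 45.254.230.16
No, different subnets (118.55.13.144 vs 45.254.230.16)


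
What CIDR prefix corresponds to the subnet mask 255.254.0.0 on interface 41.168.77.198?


Binary: 11111111.11111110.00000000.00000000
Count leading 1s
Prefix: /15


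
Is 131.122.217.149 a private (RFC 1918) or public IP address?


RFC 1918 private ranges:
  10.0.0.0/8 (10.0.0.0 - 10.255.255.255)
  172.16.0.0/12 (172.16.0.0 - 172.31.255.255)
  192.168.0.0/16 (192.168.0.0 - 192.168.255.255)
Public (not in any RFC 1918 range)


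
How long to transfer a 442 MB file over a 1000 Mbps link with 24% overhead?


Effective throughput = 1000 * (1 - 24/100) = 760 Mbps
File size in Mb = 442 * 8 = 3536 Mb
Time = 3536 / 760
Time = 4.6526 seconds


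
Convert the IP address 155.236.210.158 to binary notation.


155 = 10011011
236 = 11101100
210 = 11010010
158 = 10011110
Binary: 10011011.11101100.11010010.10011110


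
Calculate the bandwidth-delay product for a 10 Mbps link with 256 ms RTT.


BDP = bandwidth * RTT
= 10 Mbps * 256 ms
= 10 * 1e6 * 256 / 1000 bits
= 2560000 bits
= 320000 bytes
= 312.5 KB
BDP = 2560000 bits (320000 bytes)


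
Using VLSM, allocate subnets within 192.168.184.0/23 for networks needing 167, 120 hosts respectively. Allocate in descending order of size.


167 hosts -> /24 (254 usable): 192.168.184.0/24
120 hosts -> /25 (126 usable): 192.168.185.0/25
Allocation: 192.168.184.0/24 (167 hosts, 254 usable); 192.168.185.0/25 (120 hosts, 126 usable)


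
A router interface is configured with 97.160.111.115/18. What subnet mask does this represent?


/18 means 18 network bits, 14 host bits
Binary: 11111111111111111100000000000000
Mask: 255.255.192.0


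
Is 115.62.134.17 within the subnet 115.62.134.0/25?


Subnet network: 115.62.134.0
Test IP AND mask: 115.62.134.0
Yes, 115.62.134.17 is in 115.62.134.0/25


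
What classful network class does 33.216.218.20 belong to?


First octet: 33
Binary: 00100001
0xxxxxxx -> Class A (1-126)
Class A, default mask 255.0.0.0 (/8)


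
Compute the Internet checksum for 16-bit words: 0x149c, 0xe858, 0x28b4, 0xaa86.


Sum all words (with carry folding):
+ 0x149c = 0x149c
+ 0xe858 = 0xfcf4
+ 0x28b4 = 0x25a9
+ 0xaa86 = 0xd02f
One's complement: ~0xd02f
Checksum = 0x2fd0


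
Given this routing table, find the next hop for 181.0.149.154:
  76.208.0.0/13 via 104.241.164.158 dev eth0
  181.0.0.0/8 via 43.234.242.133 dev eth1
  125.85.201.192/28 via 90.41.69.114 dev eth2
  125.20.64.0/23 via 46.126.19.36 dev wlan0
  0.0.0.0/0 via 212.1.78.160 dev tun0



Longest prefix match for 181.0.149.154:
  /13 76.208.0.0: no
  /8 181.0.0.0: MATCH
  /28 125.85.201.192: no
  /23 125.20.64.0: no
  /0 0.0.0.0: MATCH
Selected: next-hop 43.234.242.133 via eth1 (matched /8)


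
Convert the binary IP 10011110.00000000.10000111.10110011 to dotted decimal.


10011110 = 158
00000000 = 0
10000111 = 135
10110011 = 179
IP: 158.0.135.179


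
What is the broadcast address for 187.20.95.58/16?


Network: 187.20.0.0/16
Host bits = 16
Set all host bits to 1:
Broadcast: 187.20.255.255


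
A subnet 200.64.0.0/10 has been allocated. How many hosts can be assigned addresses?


Host bits = 32 - 10 = 22
Total addresses = 2^22 = 4194304
Usable = total - 2 (network and broadcast)
Usable hosts: 4194302


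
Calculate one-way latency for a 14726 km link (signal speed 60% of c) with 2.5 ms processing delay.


Speed = 0.6 * 3e5 km/s = 180000 km/s
Propagation delay = 14726 / 180000 = 0.0818 s = 81.8111 ms
Processing delay = 2.5 ms
Total one-way latency = 84.3111 ms


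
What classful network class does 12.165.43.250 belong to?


First octet: 12
Binary: 00001100
0xxxxxxx -> Class A (1-126)
Class A, default mask 255.0.0.0 (/8)


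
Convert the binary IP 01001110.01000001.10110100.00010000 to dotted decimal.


01001110 = 78
01000001 = 65
10110100 = 180
00010000 = 16
IP: 78.65.180.16


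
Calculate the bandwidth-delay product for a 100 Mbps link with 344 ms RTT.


BDP = bandwidth * RTT
= 100 Mbps * 344 ms
= 100 * 1e6 * 344 / 1000 bits
= 34400000 bits
= 4300000 bytes
= 4199.2188 KB
BDP = 34400000 bits (4300000 bytes)


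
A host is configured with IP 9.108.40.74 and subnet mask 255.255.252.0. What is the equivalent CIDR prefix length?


Binary: 11111111.11111111.11111100.00000000
Count leading 1s
Prefix: /22


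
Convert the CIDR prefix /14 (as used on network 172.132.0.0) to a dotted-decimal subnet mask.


/14 means 14 network bits, 18 host bits
Binary: 11111111111111000000000000000000
Mask: 255.252.0.0


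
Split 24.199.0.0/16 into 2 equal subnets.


New prefix = 16 + 1 = 17
Each subnet has 32768 addresses
  24.199.0.0/17
  24.199.128.0/17
Subnets: 24.199.0.0/17, 24.199.128.0/17


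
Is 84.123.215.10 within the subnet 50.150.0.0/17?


Subnet network: 50.150.0.0
Test IP AND mask: 84.123.128.0
No, 84.123.215.10 is not in 50.150.0.0/17


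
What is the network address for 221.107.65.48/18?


IP:   11011101.01101011.01000001.00110000
Mask: 11111111.11111111.11000000.00000000
AND operation:
Net:  11011101.01101011.01000000.00000000
Network: 221.107.64.0/18


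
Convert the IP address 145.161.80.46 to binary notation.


145 = 10010001
161 = 10100001
80 = 01010000
46 = 00101110
Binary: 10010001.10100001.01010000.00101110


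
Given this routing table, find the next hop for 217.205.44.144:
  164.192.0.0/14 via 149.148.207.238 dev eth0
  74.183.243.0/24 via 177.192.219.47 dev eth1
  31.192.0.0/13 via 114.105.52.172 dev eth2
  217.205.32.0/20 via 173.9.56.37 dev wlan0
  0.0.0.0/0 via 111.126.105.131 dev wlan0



Longest prefix match for 217.205.44.144:
  /14 164.192.0.0: no
  /24 74.183.243.0: no
  /13 31.192.0.0: no
  /20 217.205.32.0: MATCH
  /0 0.0.0.0: MATCH
Selected: next-hop 173.9.56.37 via wlan0 (matched /20)


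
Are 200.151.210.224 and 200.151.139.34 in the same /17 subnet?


Mask: 255.255.128.0
200.151.210.224 AND mask = 200.151.128.0
200.151.139.34 AND mask = 200.151.128.0
Yes, same subnet (200.151.128.0)


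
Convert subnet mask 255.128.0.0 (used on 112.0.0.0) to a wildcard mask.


Subnet mask: 255.128.0.0
Wildcard = 255.255.255.255 - subnet mask
255 - 255 = 0
255 - 128 = 127
255 - 0 = 255
255 - 0 = 255
Wildcard: 0.127.255.255


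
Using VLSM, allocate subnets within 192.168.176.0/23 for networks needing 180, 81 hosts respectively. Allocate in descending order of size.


180 hosts -> /24 (254 usable): 192.168.176.0/24
81 hosts -> /25 (126 usable): 192.168.177.0/25
Allocation: 192.168.176.0/24 (180 hosts, 254 usable); 192.168.177.0/25 (81 hosts, 126 usable)


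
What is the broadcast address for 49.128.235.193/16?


Network: 49.128.0.0/16
Host bits = 16
Set all host bits to 1:
Broadcast: 49.128.255.255


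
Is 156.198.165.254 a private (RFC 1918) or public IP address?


RFC 1918 private ranges:
  10.0.0.0/8 (10.0.0.0 - 10.255.255.255)
  172.16.0.0/12 (172.16.0.0 - 172.31.255.255)
  192.168.0.0/16 (192.168.0.0 - 192.168.255.255)
Public (not in any RFC 1918 range)


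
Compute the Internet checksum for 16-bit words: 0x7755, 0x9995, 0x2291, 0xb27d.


Sum all words (with carry folding):
+ 0x7755 = 0x7755
+ 0x9995 = 0x10eb
+ 0x2291 = 0x337c
+ 0xb27d = 0xe5f9
One's complement: ~0xe5f9
Checksum = 0x1a06


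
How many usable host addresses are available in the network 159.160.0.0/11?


Host bits = 32 - 11 = 21
Total addresses = 2^21 = 2097152
Usable = total - 2 (network and broadcast)
Usable hosts: 2097150


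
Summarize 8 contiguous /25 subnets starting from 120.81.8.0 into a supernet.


Original prefix: /25
Number of subnets: 8 = 2^3
New prefix = 25 - 3 = 22
Supernet: 120.81.8.0/22


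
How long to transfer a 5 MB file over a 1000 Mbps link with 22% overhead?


Effective throughput = 1000 * (1 - 22/100) = 780 Mbps
File size in Mb = 5 * 8 = 40 Mb
Time = 40 / 780
Time = 0.0513 seconds


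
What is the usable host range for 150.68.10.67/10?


Network: 150.64.0.0
Broadcast: 150.127.255.255
First usable = network + 1
Last usable = broadcast - 1
Range: 150.64.0.1 to 150.127.255.254


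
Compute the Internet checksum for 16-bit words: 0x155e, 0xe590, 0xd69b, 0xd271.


Sum all words (with carry folding):
+ 0x155e = 0x155e
+ 0xe590 = 0xfaee
+ 0xd69b = 0xd18a
+ 0xd271 = 0xa3fc
One's complement: ~0xa3fc
Checksum = 0x5c03


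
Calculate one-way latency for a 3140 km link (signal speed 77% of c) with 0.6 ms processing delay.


Speed = 0.77 * 3e5 km/s = 231000 km/s
Propagation delay = 3140 / 231000 = 0.0136 s = 13.5931 ms
Processing delay = 0.6 ms
Total one-way latency = 14.1931 ms


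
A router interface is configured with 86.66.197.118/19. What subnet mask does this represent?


/19 means 19 network bits, 13 host bits
Binary: 11111111111111111110000000000000
Mask: 255.255.224.0


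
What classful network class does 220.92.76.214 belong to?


First octet: 220
Binary: 11011100
110xxxxx -> Class C (192-223)
Class C, default mask 255.255.255.0 (/24)


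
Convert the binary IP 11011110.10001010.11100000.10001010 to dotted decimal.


11011110 = 222
10001010 = 138
11100000 = 224
10001010 = 138
IP: 222.138.224.138


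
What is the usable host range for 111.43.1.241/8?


Network: 111.0.0.0
Broadcast: 111.255.255.255
First usable = network + 1
Last usable = broadcast - 1
Range: 111.0.0.1 to 111.255.255.254


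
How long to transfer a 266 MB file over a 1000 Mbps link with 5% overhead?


Effective throughput = 1000 * (1 - 5/100) = 950 Mbps
File size in Mb = 266 * 8 = 2128 Mb
Time = 2128 / 950
Time = 2.24 seconds


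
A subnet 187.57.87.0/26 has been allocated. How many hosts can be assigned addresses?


Host bits = 32 - 26 = 6
Total addresses = 2^6 = 64
Usable = total - 2 (network and broadcast)
Usable hosts: 62


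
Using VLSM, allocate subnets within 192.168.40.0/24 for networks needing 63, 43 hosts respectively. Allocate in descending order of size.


63 hosts -> /25 (126 usable): 192.168.40.0/25
43 hosts -> /26 (62 usable): 192.168.40.128/26
Allocation: 192.168.40.0/25 (63 hosts, 126 usable); 192.168.40.128/26 (43 hosts, 62 usable)


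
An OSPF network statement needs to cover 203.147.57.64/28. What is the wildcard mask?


Subnet mask: 255.255.255.240
Wildcard = 255.255.255.255 - subnet mask
255 - 255 = 0
255 - 255 = 0
255 - 255 = 0
255 - 240 = 15
Wildcard: 0.0.0.15


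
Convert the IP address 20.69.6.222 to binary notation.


20 = 00010100
69 = 01000101
6 = 00000110
222 = 11011110
Binary: 00010100.01000101.00000110.11011110


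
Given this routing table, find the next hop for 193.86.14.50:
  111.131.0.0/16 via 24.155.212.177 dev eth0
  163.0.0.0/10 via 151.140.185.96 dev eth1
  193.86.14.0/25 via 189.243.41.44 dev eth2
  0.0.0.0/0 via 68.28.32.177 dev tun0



Longest prefix match for 193.86.14.50:
  /16 111.131.0.0: no
  /10 163.0.0.0: no
  /25 193.86.14.0: MATCH
  /0 0.0.0.0: MATCH
Selected: next-hop 189.243.41.44 via eth2 (matched /25)
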